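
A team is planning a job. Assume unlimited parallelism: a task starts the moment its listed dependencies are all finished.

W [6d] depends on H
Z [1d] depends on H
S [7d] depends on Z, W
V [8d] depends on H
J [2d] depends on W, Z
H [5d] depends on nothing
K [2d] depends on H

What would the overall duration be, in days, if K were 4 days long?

Baseline: H→W→S = 5+6+7 = 18 → 18 days.
K is off the critical path — its longest chain is 7 days, giving 11 of slack.
The critical path is still H→W→S; finish is now 18 days.

18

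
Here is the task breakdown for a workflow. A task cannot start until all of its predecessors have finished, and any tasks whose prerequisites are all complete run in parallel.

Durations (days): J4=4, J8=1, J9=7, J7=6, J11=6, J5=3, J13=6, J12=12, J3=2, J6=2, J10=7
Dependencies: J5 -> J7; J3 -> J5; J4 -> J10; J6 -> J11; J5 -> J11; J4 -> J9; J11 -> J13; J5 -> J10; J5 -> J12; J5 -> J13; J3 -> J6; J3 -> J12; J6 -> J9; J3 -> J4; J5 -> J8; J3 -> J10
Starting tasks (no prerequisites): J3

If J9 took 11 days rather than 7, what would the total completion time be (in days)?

17

As given, the longest chain is J3→J5→J11→J13 = 2+3+6+6 = 17, so the finish is 17 days.
J9 has 4 days of float (longest path through it is 13).
New critical path: J3→J4→J9 = 2+4+11 = 17 ⇒ 17 days.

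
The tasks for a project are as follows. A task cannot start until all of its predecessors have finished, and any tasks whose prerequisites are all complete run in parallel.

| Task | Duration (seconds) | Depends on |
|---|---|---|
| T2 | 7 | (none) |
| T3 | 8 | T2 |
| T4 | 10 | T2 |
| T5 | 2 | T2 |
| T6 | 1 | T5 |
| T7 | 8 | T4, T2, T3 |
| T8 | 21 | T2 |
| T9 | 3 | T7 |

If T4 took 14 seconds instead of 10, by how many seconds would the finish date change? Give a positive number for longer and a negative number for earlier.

4

Critical path before the change: T2→T4→T7→T9 = 7+10+8+3 = 28 giving 28 seconds.
T4 is on the critical path; changing it to 14 makes that path 32 seconds.
The critical path is still T2→T4→T7→T9; finish is now 32 seconds.
Change in finish: 32 − 28 = +4 seconds.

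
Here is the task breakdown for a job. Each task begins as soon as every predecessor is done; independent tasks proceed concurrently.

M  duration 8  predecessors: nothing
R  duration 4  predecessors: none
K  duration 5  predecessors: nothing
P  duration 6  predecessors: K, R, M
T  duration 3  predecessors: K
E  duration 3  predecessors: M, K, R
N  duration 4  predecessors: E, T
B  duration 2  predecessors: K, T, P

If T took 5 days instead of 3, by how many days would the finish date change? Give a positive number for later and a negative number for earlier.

0

As given, the longest chain is M→P→B = 8+6+2 = 16, so the finish is 16 days.
T is off the critical path — its longest chain is 12 days, giving 4 of slack.
The critical path is still M→P→B; finish is now 16 days.
Change in finish: 16 − 16 = +0 days.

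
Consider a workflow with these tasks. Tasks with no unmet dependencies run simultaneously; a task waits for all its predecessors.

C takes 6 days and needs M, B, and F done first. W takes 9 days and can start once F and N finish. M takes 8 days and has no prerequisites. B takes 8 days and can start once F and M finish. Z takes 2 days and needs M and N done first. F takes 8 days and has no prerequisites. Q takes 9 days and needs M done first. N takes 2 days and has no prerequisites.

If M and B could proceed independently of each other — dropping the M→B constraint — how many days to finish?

Original critical path: F→B→C = 8+8+6 = 22 ⇒ 22 days.
Dropping M→B doesn't change B's earliest start (8); another predecessor still binds.
New critical path: F→B→C = 8+8+6 = 22 ⇒ 22 days.

22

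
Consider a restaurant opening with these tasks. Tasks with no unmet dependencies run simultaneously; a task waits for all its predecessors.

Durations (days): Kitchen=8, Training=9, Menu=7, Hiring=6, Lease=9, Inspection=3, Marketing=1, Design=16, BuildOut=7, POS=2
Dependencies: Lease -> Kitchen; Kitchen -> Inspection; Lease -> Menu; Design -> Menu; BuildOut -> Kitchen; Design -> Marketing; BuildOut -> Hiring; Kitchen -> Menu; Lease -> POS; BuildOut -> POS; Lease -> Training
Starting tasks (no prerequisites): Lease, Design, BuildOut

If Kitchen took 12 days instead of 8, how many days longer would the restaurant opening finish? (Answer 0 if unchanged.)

4

Baseline: Lease→Kitchen→Menu = 9+8+7 = 24 → 24 days.
Since Kitchen is critical, the +4 change carries straight to that chain (now 28 days).
No other chain overtakes it, so the finish is 28 days.
Change in finish: 28 − 24 = +4 days.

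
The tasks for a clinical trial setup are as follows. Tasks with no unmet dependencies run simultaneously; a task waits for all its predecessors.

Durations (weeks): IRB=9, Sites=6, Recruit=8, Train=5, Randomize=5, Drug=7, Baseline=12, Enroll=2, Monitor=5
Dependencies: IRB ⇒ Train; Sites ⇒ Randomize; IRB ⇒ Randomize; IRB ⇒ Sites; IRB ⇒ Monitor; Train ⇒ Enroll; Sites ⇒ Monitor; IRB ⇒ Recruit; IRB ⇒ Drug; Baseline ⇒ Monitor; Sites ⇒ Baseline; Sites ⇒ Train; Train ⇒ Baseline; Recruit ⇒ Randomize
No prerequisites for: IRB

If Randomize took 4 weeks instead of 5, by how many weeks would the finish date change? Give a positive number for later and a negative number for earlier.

0

Critical path before the change: IRB→Sites→Train→Baseline→Monitor = 9+6+5+12+5 = 37 giving 37 weeks.
Randomize has 15 weeks of float (longest path through it is 22).
The critical path is still IRB→Sites→Train→Baseline→Monitor; finish is now 37 weeks.
Change in finish: 37 − 37 = +0 weeks.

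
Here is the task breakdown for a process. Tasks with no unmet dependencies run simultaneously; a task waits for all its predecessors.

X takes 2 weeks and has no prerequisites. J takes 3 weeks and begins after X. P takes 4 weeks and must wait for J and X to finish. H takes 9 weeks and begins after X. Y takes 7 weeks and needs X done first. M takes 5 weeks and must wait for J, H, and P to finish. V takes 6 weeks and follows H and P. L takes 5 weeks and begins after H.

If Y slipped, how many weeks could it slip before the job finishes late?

8

X→H→V = 2+9+6 = 17 sets the makespan at 17 weeks.
Y finishes as early as 9 and must finish by 17.
Float = 17 − 9 = 8.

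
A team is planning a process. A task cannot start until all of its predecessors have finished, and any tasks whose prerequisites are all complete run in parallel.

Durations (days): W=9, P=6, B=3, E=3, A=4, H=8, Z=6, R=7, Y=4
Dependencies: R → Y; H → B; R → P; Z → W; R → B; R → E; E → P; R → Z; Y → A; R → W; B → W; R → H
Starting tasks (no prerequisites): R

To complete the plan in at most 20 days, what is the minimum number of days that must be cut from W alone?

Current finish: 27 days; target: 20.
W is on every critical path, so each day cut from W cuts the finish by one (this holds down to a finish of 19).
Need 27 − 20 = 7 days off W → W becomes 2 days, finish becomes 20.

7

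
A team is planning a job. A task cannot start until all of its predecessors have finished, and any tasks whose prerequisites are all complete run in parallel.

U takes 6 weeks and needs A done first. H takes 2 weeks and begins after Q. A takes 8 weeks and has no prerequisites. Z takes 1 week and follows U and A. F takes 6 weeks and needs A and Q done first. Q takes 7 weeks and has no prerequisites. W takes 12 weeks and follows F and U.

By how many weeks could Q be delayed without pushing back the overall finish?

1

A→F→W = 8+6+12 = 26 sets the makespan at 26 weeks.
The longest chain containing Q totals 25 weeks.
Float = 26 − 25 = 1.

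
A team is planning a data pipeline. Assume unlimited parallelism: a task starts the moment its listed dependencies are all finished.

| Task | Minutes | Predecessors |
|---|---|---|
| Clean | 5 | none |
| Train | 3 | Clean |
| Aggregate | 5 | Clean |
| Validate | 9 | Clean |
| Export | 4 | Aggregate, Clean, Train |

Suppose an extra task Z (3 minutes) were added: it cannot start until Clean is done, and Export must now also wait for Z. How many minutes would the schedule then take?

Originally the schedule takes 14 minutes.
With Z inserted, Export now waits for max(Aggregate, Clean, Train, Z).
New critical path: Clean→Validate = 5+9 = 14 ⇒ 14 minutes.

14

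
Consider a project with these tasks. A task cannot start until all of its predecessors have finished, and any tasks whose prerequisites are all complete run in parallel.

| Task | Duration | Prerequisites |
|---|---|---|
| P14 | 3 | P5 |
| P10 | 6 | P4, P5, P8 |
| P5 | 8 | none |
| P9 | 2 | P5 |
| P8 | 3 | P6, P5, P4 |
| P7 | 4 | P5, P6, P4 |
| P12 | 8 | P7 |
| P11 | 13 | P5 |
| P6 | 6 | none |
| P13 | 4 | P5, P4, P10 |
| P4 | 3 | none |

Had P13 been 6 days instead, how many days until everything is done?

The binding path is P5→P8→P10→P13 = 8+3+6+4 = 21; finish at 21 days.
Since P13 is critical, the +2 change carries straight to that chain (now 23 days).
The critical path is still P5→P8→P10→P13; finish is now 23 days.

23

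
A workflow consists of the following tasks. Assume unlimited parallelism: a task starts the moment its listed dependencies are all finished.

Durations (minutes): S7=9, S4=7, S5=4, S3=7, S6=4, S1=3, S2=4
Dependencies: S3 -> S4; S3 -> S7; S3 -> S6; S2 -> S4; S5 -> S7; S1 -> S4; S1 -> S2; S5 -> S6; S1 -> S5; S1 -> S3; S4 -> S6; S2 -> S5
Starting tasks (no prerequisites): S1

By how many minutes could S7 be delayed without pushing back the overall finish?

Critical path: S1→S3→S4→S6 = 3+7+7+4 = 21, so the finish is 21 minutes.
The longest chain containing S7 totals 20 minutes.
Float = 21 − 20 = 1.

1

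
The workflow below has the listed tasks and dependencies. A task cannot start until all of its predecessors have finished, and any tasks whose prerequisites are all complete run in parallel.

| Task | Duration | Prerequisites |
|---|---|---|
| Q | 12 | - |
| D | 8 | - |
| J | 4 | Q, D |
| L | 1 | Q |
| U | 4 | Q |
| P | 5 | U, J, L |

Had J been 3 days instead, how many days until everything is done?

As given, the longest chain is Q→J→P = 12+4+5 = 21, so the finish is 21 days.
Since J is critical, the -1 change carries straight to that chain (now 20 days).
The binding chain switches to Q→U→P = 12+4+5 = 21; finish 21 days.

21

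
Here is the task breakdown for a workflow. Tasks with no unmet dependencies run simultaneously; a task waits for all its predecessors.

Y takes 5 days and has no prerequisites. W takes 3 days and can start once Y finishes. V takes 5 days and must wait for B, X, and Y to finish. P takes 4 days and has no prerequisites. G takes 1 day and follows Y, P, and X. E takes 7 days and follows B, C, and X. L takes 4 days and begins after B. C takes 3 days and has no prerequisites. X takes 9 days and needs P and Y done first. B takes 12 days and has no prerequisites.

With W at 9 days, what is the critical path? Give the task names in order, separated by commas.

Y, X, E

Baseline: Y→X→E = 5+9+7 = 21 → 21 days.
W has 13 days of float (longest path through it is 8).
No other chain overtakes it, so the finish is 21 days.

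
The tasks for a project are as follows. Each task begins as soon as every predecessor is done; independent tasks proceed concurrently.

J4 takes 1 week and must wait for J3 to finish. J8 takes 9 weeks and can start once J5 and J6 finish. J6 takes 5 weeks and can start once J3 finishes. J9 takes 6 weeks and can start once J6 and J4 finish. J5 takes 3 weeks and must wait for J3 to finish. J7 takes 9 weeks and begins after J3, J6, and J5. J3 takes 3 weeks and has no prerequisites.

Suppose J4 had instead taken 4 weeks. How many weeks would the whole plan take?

Critical path before the change: J3→J6→J7 = 3+5+9 = 17 giving 17 weeks.
J4 has 7 weeks of float (longest path through it is 10).
That remains the longest chain; total 17 weeks.

17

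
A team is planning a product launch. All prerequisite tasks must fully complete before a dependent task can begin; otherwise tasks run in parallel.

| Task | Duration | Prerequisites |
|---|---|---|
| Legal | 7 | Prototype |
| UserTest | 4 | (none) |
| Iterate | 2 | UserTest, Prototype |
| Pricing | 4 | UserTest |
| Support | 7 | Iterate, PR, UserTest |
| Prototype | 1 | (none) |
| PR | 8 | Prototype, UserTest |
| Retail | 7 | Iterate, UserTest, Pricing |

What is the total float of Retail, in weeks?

UserTest→PR→Support = 4+8+7 = 19 sets the makespan at 19 weeks.
Retail finishes as early as 15 and must finish by 19.
Float = 19 − 15 = 4.

4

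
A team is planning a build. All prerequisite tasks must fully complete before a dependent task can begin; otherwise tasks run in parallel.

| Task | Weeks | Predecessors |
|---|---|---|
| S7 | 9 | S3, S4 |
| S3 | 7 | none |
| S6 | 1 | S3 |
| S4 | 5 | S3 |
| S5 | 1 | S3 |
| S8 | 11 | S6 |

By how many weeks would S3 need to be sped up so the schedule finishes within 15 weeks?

6

Current finish: 21 weeks; target: 15.
S3 is on every critical path, so each week cut from S3 cuts the finish by one (this holds down to a finish of 15).
Need 21 − 15 = 6 weeks off S3 → S3 becomes 1 week, finish becomes 15.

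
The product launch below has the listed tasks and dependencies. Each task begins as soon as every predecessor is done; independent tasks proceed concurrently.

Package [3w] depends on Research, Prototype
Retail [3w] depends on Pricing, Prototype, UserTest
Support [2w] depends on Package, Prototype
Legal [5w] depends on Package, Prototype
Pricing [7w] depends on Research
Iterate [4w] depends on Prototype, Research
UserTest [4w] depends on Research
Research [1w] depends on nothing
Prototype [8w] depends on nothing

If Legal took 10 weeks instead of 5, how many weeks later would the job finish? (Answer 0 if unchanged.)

5

Baseline: Prototype→Package→Legal = 8+3+5 = 16 → 16 weeks.
Since Legal is critical, the +5 change carries straight to that chain (now 21 weeks).
The critical path is still Prototype→Package→Legal; finish is now 21 weeks.
Change in finish: 21 − 16 = +5 weeks.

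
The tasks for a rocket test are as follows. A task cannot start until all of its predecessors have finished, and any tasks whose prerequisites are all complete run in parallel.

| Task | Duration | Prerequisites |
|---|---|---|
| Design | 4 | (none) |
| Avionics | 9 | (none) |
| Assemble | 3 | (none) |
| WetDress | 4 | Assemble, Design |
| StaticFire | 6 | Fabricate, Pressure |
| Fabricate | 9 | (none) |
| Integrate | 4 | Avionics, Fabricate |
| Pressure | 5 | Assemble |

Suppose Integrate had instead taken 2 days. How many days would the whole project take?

15

Critical path before the change: Fabricate→StaticFire = 9+6 = 15 giving 15 days.
Integrate has 2 days of float (longest path through it is 13).
That remains the longest chain; total 15 days.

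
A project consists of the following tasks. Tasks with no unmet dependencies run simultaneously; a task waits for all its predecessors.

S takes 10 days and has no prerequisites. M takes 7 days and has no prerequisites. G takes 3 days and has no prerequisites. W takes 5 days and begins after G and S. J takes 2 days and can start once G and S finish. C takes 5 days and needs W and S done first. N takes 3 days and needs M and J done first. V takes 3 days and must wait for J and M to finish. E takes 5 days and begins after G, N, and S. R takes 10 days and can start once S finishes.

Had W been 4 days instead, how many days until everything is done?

Actual critical path: S→W→C = 10+5+5 = 20 ⇒ 20 days.
W lies on that path, so at 4 days the path becomes 19 days.
New critical path: S→J→N→E = 10+2+3+5 = 20 ⇒ 20 days.

20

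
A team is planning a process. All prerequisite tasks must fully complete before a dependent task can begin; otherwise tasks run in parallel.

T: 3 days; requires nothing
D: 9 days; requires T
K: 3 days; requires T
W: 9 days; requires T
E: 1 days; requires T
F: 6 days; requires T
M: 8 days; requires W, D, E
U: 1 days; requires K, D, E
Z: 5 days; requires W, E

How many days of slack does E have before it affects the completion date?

8

The longest chain is T→D→M = 3+9+8 = 20; overall finish 20 days.
E finishes as early as 4 and must finish by 12.
So E can slip 12 − 4 = 8 days.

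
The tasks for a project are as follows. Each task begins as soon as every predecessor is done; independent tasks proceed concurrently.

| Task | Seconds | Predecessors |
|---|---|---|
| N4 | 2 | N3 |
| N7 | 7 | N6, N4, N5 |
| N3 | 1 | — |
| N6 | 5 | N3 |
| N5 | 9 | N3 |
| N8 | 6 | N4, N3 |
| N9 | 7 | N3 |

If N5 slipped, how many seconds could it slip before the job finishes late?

The longest chain is N3→N5→N7 = 1+9+7 = 17; overall finish 17 seconds.
Longest path through N5: 17 seconds (earliest finish 10, latest finish 10).
Float = 17 − 17 = 0.

0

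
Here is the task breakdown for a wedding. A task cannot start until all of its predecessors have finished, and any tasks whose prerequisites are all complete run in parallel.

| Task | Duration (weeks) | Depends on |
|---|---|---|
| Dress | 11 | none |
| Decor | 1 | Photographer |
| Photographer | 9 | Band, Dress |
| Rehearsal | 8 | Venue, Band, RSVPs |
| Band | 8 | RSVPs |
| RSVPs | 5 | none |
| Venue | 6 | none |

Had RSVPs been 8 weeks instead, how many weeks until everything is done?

As given, the longest chain is RSVPs→Band→Photographer→Decor = 5+8+9+1 = 23, so the finish is 23 weeks.
Since RSVPs is critical, the +3 change carries straight to that chain (now 26 weeks).
That remains the longest chain; total 26 weeks.

26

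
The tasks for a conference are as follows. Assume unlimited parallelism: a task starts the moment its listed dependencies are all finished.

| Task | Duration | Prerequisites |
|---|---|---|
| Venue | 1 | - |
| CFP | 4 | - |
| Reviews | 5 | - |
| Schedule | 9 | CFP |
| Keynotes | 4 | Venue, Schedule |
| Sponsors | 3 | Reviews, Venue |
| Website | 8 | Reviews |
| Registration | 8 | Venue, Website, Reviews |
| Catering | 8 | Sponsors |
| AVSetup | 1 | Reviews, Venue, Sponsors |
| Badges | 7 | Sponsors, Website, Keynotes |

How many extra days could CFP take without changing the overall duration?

0

Critical path: CFP→Schedule→Keynotes→Badges = 4+9+4+7 = 24, so the finish is 24 days.
The longest chain containing CFP totals 24 days.
Slack of CFP = 0 − 0 = 0 days.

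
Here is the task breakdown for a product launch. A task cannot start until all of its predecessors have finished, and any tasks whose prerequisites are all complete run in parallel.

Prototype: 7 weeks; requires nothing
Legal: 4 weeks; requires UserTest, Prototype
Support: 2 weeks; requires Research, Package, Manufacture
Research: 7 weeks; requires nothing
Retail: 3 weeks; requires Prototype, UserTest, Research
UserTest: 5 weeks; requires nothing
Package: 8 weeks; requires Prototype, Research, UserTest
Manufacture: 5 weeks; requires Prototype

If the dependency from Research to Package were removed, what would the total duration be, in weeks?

17

With the dependency in place, Research→Package→Support = 7+8+2 = 17 sets the finish at 17 weeks.
Dropping Research→Package doesn't change Package's earliest start (7); another predecessor still binds.
New critical path: Prototype→Package→Support = 7+8+2 = 17 ⇒ 17 weeks.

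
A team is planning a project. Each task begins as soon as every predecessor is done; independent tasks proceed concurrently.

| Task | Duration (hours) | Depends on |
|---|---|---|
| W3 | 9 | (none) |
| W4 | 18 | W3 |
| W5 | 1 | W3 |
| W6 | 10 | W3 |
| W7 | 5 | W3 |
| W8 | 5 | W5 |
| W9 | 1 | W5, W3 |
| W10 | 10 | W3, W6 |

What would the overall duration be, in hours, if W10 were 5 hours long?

27

As given, the longest chain is W3→W6→W10 = 9+10+10 = 29, so the finish is 29 hours.
W10 lies on that path, so at 5 hours the path becomes 24 hours.
The binding chain switches to W3→W4 = 9+18 = 27; finish 27 hours.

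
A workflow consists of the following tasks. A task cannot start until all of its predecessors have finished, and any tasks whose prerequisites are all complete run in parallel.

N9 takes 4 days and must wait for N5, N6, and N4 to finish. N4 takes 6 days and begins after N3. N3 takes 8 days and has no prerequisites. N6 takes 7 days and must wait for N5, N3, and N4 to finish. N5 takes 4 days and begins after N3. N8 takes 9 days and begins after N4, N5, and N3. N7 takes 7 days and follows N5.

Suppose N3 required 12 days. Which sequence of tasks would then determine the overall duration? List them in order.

Critical path before the change: N3→N4→N6→N9 = 8+6+7+4 = 25 giving 25 days.
N3 is on the critical path; changing it to 12 makes that path 29 days.
No other chain overtakes it, so the finish is 29 days.

N3, N4, N6, N9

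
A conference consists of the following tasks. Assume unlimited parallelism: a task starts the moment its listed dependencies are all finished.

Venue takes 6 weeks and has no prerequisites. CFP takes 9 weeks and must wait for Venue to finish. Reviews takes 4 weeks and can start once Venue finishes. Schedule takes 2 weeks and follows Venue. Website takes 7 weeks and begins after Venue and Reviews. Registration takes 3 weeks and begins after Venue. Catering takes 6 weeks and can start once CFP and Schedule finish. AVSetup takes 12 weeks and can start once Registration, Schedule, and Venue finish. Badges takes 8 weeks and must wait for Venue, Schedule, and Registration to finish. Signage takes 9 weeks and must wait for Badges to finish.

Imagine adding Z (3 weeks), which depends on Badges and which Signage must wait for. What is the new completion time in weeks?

29

Originally the project takes 26 weeks.
With Z inserted, Signage now waits for max(Badges, Z).
New critical path: Venue→Registration→Badges→Z→Signage = 6+3+8+3+9 = 29 ⇒ 29 weeks.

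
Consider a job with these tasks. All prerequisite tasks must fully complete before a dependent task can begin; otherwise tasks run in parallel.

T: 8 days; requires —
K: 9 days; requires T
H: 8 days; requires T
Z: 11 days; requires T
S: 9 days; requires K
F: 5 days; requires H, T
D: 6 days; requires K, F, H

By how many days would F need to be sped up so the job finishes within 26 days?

1

Current finish: 27 days; target: 26.
F is on every critical path, so each day cut from F cuts the finish by one (this holds down to a finish of 26).
Need 27 − 26 = 1 day off F → F becomes 4 days, finish becomes 26.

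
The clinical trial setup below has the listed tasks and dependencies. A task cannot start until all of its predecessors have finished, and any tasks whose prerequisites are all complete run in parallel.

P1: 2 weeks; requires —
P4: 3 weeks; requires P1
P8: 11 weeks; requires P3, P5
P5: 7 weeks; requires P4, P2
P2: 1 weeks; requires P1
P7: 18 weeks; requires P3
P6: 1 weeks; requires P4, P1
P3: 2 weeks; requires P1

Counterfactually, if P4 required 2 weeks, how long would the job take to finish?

Baseline: P1→P4→P5→P8 = 2+3+7+11 = 23 → 23 weeks.
Since P4 is critical, the -1 change carries straight to that chain (now 22 weeks).
New critical path: P1→P3→P7 = 2+2+18 = 22 ⇒ 22 weeks.

22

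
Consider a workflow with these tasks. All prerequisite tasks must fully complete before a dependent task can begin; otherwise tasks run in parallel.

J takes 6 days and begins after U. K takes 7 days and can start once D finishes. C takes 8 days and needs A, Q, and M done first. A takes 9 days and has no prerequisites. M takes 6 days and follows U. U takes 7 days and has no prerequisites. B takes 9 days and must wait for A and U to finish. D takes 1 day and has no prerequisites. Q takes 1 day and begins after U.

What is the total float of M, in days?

Critical path: U→M→C = 7+6+8 = 21, so the finish is 21 days.
The longest chain containing M totals 21 days.
Float = 21 − 21 = 0.

0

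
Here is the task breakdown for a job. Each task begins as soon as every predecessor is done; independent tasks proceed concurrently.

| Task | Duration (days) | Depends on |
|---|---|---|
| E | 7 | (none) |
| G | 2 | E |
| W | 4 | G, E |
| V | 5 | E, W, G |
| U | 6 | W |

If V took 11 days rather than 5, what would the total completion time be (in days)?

24

Critical path before the change: E→G→W→U = 7+2+4+6 = 19 giving 19 days.
The longest path through V is only 18 days, so V has float 1.
The binding chain switches to E→G→W→V = 7+2+4+11 = 24; finish 24 days.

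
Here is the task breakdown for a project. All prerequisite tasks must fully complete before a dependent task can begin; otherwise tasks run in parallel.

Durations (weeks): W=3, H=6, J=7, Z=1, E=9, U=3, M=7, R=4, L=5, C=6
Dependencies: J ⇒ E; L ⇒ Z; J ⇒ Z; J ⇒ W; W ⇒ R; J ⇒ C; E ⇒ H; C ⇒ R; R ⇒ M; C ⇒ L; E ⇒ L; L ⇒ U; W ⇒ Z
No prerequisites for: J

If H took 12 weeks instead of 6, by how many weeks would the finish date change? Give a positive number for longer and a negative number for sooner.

4

As given, the longest chain is J→E→L→U = 7+9+5+3 = 24, so the finish is 24 weeks.
H has 2 weeks of float (longest path through it is 22).
The binding chain switches to J→E→H = 7+9+12 = 28; finish 28 weeks.
Change in finish: 28 − 24 = +4 weeks.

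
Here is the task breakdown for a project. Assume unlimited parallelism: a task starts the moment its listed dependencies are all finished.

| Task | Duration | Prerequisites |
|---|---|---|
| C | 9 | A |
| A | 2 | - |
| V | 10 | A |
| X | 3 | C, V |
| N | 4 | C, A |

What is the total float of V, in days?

The longest chain is A→C→N = 2+9+4 = 15; overall finish 15 days.
The longest chain containing V totals 15 days.
Slack of V = 2 − 2 = 0 days.

0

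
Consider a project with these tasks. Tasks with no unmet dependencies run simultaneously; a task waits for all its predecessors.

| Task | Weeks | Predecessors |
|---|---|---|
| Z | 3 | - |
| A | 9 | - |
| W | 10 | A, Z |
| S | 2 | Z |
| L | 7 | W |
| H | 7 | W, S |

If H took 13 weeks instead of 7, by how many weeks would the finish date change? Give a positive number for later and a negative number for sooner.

Actual critical path: A→W→H = 9+10+7 = 26 ⇒ 26 weeks.
Since H is critical, the +6 change carries straight to that chain (now 32 weeks).
No other chain overtakes it, so the finish is 32 weeks.
Change in finish: 32 − 26 = +6 weeks.

6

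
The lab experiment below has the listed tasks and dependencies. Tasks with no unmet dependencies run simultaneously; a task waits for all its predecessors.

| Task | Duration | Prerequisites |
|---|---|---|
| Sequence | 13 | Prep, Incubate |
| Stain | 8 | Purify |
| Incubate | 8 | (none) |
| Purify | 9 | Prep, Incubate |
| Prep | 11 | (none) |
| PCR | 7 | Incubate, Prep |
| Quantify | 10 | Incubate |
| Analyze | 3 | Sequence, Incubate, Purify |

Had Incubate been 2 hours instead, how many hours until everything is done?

The binding path is Prep→Purify→Stain = 11+9+8 = 28; finish at 28 hours.
Incubate has 3 hours of float (longest path through it is 25).
The critical path is still Prep→Purify→Stain; finish is now 28 hours.

28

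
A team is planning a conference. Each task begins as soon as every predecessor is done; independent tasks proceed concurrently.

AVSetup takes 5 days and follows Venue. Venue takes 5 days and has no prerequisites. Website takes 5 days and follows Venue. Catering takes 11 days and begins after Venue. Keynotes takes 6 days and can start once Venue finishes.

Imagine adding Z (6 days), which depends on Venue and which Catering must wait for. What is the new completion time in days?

Originally the project takes 16 days.
With Z inserted, Catering now waits for max(Venue, Z).
New critical path: Venue→Z→Catering = 5+6+11 = 22 ⇒ 22 days.

22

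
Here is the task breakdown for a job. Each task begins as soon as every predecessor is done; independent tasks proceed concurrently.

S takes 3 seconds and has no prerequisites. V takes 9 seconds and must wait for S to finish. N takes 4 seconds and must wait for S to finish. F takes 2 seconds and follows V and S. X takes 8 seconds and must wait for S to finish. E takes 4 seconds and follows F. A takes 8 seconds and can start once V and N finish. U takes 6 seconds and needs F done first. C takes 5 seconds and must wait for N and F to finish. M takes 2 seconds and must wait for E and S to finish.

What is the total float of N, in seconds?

5

The longest chain is S→V→F→E→M = 3+9+2+4+2 = 20; overall finish 20 seconds.
The longest chain containing N totals 15 seconds.
Slack of N = 8 − 3 = 5 seconds.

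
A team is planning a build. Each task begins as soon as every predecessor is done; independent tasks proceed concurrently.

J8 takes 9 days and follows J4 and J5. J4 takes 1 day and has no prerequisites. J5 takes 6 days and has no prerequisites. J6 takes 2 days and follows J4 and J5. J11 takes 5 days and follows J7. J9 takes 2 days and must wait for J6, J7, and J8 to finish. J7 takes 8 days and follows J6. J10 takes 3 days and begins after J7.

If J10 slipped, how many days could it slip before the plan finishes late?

The longest chain is J5→J6→J7→J11 = 6+2+8+5 = 21; overall finish 21 days.
J10 finishes as early as 19 and must finish by 21.
Float = 21 − 19 = 2.

2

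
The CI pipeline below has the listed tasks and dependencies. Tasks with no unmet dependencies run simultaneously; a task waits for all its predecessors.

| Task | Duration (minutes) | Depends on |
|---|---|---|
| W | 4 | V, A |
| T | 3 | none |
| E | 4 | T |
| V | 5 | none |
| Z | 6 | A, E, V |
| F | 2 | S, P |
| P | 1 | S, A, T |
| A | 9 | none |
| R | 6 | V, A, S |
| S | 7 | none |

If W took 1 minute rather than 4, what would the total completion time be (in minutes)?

15

As given, the longest chain is A→R = 9+6 = 15, so the finish is 15 minutes.
W is off the critical path — its longest chain is 13 minutes, giving 2 of slack.
That remains the longest chain; total 15 minutes.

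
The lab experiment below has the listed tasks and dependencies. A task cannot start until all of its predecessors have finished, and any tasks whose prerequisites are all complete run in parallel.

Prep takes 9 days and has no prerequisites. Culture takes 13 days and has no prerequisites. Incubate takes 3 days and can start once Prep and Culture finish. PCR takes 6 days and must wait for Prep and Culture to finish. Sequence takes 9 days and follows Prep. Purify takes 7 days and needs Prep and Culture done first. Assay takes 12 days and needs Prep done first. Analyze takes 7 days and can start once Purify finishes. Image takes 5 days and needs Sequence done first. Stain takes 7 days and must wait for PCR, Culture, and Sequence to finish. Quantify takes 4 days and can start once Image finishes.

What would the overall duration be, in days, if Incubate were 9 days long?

The binding path is Prep→Sequence→Image→Quantify = 9+9+5+4 = 27; finish at 27 days.
Incubate is off the critical path — its longest chain is 16 days, giving 11 of slack.
No other chain overtakes it, so the finish is 27 days.

27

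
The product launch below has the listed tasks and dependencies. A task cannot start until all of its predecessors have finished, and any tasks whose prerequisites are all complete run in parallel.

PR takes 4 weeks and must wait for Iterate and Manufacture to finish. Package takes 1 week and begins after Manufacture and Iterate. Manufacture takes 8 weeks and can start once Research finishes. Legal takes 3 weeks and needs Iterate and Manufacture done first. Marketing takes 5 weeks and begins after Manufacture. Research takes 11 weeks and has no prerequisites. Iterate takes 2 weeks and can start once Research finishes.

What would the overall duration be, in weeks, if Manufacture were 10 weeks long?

26

The binding path is Research→Manufacture→Marketing = 11+8+5 = 24; finish at 24 weeks.
Since Manufacture is critical, the +2 change carries straight to that chain (now 26 weeks).
That remains the longest chain; total 26 weeks.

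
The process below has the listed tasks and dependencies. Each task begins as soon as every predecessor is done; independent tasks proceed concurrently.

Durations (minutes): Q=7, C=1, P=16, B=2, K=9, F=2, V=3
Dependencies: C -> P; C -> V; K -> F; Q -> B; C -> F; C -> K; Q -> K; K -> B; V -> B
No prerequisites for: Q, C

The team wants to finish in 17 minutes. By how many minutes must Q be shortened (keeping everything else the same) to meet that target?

1

Current finish: 18 minutes; target: 17.
Q is on every critical path, so each minute cut from Q cuts the finish by one (this holds down to a finish of 17).
Need 18 − 17 = 1 minute off Q → Q becomes 6 minutes, finish becomes 17.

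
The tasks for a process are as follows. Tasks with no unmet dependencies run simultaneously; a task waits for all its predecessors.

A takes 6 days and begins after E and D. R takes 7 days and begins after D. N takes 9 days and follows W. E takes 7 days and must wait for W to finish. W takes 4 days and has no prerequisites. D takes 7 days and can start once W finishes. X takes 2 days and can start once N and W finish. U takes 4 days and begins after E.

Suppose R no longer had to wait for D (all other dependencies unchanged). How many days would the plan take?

Before: longest chain W→D→R = 4+7+7 = 18, finish 18.
Without D→R, R's earliest start moves from 11 to 0.
After: W→D→A = 4+7+6 = 17 → 17 days.

17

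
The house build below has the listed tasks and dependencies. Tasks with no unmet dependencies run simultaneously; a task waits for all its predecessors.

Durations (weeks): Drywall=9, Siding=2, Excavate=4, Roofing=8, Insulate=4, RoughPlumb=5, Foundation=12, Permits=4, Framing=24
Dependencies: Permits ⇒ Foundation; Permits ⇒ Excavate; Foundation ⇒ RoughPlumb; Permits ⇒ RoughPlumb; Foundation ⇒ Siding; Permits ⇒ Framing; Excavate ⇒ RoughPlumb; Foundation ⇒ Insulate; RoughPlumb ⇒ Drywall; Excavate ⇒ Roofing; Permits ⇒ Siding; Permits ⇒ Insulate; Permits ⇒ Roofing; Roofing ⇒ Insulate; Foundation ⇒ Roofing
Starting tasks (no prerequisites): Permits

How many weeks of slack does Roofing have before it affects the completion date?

The longest chain is Permits→Foundation→RoughPlumb→Drywall = 4+12+5+9 = 30; overall finish 30 weeks.
Longest path through Roofing: 28 weeks (earliest finish 24, latest finish 26).
Float = 30 − 28 = 2.

2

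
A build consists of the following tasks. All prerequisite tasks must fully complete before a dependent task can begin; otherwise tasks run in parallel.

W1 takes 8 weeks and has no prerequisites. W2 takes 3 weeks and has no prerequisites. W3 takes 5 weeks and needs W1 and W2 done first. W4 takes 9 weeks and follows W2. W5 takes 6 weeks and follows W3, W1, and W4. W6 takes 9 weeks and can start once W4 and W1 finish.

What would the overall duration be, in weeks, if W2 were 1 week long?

Actual critical path: W2→W4→W6 = 3+9+9 = 21 ⇒ 21 weeks.
Since W2 is critical, the -2 change carries straight to that chain (now 19 weeks).
New critical path: W1→W3→W5 = 8+5+6 = 19 ⇒ 19 weeks.

19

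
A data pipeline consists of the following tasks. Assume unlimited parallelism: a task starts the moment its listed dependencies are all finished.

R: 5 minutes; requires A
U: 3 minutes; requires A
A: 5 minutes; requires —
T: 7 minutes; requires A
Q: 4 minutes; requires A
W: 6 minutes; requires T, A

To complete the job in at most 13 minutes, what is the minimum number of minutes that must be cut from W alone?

5

Current finish: 18 minutes; target: 13.
W is on every critical path, so each minute cut from W cuts the finish by one (this holds down to a finish of 13).
Need 18 − 13 = 5 minutes off W → W becomes 1 minute, finish becomes 13.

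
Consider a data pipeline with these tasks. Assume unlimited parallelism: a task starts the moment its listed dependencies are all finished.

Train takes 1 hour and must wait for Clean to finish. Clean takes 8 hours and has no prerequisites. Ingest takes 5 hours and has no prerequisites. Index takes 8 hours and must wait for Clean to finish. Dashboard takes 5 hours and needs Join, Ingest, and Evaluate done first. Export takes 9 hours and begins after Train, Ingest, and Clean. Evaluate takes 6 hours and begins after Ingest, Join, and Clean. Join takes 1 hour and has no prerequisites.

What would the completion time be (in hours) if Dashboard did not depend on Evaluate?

18

Original critical path: Clean→Evaluate→Dashboard = 8+6+5 = 19 ⇒ 19 hours.
Without Evaluate→Dashboard, Dashboard's earliest start moves from 14 to 5.
The longest chain is now Clean→Train→Export = 8+1+9 = 18, so the job takes 18 hours.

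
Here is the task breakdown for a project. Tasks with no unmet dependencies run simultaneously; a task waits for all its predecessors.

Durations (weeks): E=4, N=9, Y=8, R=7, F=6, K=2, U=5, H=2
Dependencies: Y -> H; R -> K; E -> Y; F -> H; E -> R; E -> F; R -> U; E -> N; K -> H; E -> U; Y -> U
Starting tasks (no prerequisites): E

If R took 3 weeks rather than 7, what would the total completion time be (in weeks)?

17

Critical path before the change: E→Y→U = 4+8+5 = 17 giving 17 weeks.
R has 1 week of float (longest path through it is 16).
The critical path is still E→Y→U; finish is now 17 weeks.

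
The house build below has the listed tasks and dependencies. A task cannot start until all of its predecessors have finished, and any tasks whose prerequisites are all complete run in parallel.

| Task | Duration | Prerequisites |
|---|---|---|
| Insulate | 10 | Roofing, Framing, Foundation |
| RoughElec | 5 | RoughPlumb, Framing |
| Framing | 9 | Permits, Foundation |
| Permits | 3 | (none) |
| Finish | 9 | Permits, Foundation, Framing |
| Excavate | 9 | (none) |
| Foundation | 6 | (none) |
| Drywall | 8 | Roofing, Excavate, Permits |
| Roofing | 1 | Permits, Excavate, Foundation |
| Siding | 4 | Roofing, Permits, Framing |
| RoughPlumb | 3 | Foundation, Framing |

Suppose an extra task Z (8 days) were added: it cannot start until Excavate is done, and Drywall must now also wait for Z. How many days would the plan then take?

25

Originally the plan takes 25 days.
With Z inserted, Drywall now waits for max(Roofing, Excavate, Permits, Z).
New critical path: Excavate→Z→Drywall = 9+8+8 = 25 ⇒ 25 days.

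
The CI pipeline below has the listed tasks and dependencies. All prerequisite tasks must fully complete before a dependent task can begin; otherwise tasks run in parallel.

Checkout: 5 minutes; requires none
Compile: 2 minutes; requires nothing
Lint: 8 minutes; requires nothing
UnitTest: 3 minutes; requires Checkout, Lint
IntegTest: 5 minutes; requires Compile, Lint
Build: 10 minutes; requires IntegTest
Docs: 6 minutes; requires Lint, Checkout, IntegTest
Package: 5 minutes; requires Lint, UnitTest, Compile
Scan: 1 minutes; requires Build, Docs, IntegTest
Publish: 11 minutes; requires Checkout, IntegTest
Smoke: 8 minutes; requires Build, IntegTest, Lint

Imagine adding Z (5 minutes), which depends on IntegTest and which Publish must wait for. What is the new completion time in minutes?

31

Originally the plan takes 31 minutes.
With Z inserted, Publish now waits for max(Checkout, IntegTest, Z).
New critical path: Lint→IntegTest→Build→Smoke = 8+5+10+8 = 31 ⇒ 31 minutes.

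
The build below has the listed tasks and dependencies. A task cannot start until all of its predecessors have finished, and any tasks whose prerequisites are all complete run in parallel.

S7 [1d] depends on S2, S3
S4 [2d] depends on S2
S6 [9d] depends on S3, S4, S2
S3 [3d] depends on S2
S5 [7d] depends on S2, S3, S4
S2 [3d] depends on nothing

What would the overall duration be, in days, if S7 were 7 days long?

15

Actual critical path: S2→S3→S6 = 3+3+9 = 15 ⇒ 15 days.
S7 has 8 days of float (longest path through it is 7).
The critical path is still S2→S3→S6; finish is now 15 days.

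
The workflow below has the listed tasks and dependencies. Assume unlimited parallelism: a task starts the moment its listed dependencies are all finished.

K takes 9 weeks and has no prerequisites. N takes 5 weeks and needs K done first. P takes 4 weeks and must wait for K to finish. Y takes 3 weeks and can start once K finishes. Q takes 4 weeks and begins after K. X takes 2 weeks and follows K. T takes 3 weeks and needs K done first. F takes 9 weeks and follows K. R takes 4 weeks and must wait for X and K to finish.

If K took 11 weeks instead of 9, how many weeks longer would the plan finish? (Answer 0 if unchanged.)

The binding path is K→F = 9+9 = 18; finish at 18 weeks.
K is on the critical path; changing it to 11 makes that path 20 weeks.
That remains the longest chain; total 20 weeks.
Change in finish: 20 − 18 = +2 weeks.

2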